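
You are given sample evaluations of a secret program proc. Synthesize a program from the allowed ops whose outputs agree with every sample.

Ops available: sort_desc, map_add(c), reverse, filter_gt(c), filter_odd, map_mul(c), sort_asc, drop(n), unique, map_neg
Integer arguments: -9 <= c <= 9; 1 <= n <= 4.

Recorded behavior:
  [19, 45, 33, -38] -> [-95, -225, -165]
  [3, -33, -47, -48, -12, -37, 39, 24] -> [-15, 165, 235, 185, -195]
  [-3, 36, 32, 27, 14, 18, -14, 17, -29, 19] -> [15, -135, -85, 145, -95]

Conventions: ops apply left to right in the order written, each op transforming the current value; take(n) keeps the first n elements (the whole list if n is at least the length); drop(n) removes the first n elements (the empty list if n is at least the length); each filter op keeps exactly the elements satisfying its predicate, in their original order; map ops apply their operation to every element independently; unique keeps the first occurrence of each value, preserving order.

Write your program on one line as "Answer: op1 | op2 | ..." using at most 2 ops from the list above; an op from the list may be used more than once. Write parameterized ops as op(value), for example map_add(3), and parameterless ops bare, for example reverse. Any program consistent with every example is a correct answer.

map_mul(-5) | filter_odd

Check, running the answer program on each example:
  [19, 45, 33, -38] -> [-95, -225, -165, 190] -> [-95, -225, -165]
  [3, -33, -47, -48, -12, -37, 39, 24] -> [-15, 165, 235, 240, 60, 185, -195, -120] -> [-15, 165, 235, 185, -195]
  [-3, 36, 32, 27, 14, 18, -14, 17, -29, 19] -> [15, -180, -160, -135, -70, -90, 70, -85, 145, -95] -> [15, -135, -85, 145, -95]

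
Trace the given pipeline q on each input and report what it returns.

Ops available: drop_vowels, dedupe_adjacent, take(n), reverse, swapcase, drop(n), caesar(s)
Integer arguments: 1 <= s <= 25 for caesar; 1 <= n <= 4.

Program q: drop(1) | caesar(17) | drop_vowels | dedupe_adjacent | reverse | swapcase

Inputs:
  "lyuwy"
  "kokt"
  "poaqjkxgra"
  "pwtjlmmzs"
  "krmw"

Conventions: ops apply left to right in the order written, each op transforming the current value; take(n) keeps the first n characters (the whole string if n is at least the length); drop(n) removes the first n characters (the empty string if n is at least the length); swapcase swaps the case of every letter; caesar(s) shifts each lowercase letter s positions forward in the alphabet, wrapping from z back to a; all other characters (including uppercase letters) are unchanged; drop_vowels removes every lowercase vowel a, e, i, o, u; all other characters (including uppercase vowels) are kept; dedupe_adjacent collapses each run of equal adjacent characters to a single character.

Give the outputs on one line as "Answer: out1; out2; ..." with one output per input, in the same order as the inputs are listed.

"PNLP"; "KBF"; "RXBHRF"; "JQDCKN"; "ND"

Execution, op by op:
  "lyuwy" -> "yuwy" -> "plnp" -> "plnp" -> "plnp" -> "pnlp" -> "PNLP"
  "kokt" -> "okt" -> "fbk" -> "fbk" -> "fbk" -> "kbf" -> "KBF"
  "poaqjkxgra" -> "oaqjkxgra" -> "frhaboxir" -> "frhbxr" -> "frhbxr" -> "rxbhrf" -> "RXBHRF"
  "pwtjlmmzs" -> "wtjlmmzs" -> "nkacddqj" -> "nkcddqj" -> "nkcdqj" -> "jqdckn" -> "JQDCKN"
  "krmw" -> "rmw" -> "idn" -> "dn" -> "dn" -> "nd" -> "ND"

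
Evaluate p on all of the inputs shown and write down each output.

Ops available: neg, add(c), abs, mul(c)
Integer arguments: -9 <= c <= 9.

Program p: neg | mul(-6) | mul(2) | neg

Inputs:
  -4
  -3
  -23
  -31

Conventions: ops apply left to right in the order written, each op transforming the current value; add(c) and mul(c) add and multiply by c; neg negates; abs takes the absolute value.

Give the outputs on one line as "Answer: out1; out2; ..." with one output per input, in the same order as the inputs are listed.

Execution, op by op:
  -4 -> 4 -> -24 -> -48 -> 48
  -3 -> 3 -> -18 -> -36 -> 36
  -23 -> 23 -> -138 -> -276 -> 276
  -31 -> 31 -> -186 -> -372 -> 372

48; 36; 276; 372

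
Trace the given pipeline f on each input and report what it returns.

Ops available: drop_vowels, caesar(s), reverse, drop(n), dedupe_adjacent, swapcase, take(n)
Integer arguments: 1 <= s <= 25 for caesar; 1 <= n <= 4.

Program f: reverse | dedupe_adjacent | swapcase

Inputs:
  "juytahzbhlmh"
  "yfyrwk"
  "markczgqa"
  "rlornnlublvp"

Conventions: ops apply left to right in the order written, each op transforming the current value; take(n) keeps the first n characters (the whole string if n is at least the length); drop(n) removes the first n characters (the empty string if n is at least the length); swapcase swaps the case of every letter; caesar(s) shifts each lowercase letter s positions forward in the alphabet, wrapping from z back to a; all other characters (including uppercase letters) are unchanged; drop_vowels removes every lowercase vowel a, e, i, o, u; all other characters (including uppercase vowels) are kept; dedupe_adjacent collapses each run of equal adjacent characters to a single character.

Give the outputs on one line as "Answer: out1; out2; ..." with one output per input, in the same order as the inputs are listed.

Execution, op by op:
  "juytahzbhlmh" -> "hmlhbzhatyuj" -> "hmlhbzhatyuj" -> "HMLHBZHATYUJ"
  "yfyrwk" -> "kwryfy" -> "kwryfy" -> "KWRYFY"
  "markczgqa" -> "aqgzckram" -> "aqgzckram" -> "AQGZCKRAM"
  "rlornnlublvp" -> "pvlbulnnrolr" -> "pvlbulnrolr" -> "PVLBULNROLR"

"HMLHBZHATYUJ"; "KWRYFY"; "AQGZCKRAM"; "PVLBULNROLR"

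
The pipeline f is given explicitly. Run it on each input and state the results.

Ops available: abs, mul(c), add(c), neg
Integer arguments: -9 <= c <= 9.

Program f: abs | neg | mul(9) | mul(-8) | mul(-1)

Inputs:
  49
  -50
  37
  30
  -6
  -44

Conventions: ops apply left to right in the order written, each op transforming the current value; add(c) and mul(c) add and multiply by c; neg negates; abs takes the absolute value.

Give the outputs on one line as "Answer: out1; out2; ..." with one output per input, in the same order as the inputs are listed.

-3528; -3600; -2664; -2160; -432; -3168

Execution, op by op:
  49 -> 49 -> -49 -> -441 -> 3528 -> -3528
  -50 -> 50 -> -50 -> -450 -> 3600 -> -3600
  37 -> 37 -> -37 -> -333 -> 2664 -> -2664
  30 -> 30 -> -30 -> -270 -> 2160 -> -2160
  -6 -> 6 -> -6 -> -54 -> 432 -> -432
  -44 -> 44 -> -44 -> -396 -> 3168 -> -3168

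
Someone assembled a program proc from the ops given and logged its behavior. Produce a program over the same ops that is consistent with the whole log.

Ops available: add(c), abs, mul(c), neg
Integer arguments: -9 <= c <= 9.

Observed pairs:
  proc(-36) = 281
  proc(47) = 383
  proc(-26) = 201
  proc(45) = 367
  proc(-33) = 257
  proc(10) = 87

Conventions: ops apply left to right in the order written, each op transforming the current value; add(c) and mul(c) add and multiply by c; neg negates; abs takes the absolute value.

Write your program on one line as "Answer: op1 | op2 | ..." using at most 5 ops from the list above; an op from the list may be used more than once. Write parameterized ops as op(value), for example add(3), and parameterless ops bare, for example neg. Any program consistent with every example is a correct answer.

mul(-1) | mul(8) | add(-7) | abs

Check, running the answer program on each example:
  -36 -> 36 -> 288 -> 281 -> 281
  47 -> -47 -> -376 -> -383 -> 383
  -26 -> 26 -> 208 -> 201 -> 201
  45 -> -45 -> -360 -> -367 -> 367
  -33 -> 33 -> 264 -> 257 -> 257
  10 -> -10 -> -80 -> -87 -> 87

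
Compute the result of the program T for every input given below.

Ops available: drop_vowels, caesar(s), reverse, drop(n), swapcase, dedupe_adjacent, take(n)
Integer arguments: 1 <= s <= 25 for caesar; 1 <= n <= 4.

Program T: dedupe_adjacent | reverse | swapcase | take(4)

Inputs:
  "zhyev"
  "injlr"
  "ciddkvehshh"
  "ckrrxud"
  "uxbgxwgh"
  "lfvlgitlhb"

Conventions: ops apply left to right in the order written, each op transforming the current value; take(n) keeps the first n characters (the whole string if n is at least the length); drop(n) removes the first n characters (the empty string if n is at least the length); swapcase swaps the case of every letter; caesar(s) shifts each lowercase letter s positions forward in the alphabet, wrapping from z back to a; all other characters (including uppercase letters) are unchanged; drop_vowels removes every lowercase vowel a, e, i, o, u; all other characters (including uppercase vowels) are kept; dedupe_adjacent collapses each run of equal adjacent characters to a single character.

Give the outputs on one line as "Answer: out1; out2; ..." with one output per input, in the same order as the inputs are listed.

Execution, op by op:
  "zhyev" -> "zhyev" -> "veyhz" -> "VEYHZ" -> "VEYH"
  "injlr" -> "injlr" -> "rljni" -> "RLJNI" -> "RLJN"
  "ciddkvehshh" -> "cidkvehsh" -> "hshevkdic" -> "HSHEVKDIC" -> "HSHE"
  "ckrrxud" -> "ckrxud" -> "duxrkc" -> "DUXRKC" -> "DUXR"
  "uxbgxwgh" -> "uxbgxwgh" -> "hgwxgbxu" -> "HGWXGBXU" -> "HGWX"
  "lfvlgitlhb" -> "lfvlgitlhb" -> "bhltiglvfl" -> "BHLTIGLVFL" -> "BHLT"

"VEYH"; "RLJN"; "HSHE"; "DUXR"; "HGWX"; "BHLT"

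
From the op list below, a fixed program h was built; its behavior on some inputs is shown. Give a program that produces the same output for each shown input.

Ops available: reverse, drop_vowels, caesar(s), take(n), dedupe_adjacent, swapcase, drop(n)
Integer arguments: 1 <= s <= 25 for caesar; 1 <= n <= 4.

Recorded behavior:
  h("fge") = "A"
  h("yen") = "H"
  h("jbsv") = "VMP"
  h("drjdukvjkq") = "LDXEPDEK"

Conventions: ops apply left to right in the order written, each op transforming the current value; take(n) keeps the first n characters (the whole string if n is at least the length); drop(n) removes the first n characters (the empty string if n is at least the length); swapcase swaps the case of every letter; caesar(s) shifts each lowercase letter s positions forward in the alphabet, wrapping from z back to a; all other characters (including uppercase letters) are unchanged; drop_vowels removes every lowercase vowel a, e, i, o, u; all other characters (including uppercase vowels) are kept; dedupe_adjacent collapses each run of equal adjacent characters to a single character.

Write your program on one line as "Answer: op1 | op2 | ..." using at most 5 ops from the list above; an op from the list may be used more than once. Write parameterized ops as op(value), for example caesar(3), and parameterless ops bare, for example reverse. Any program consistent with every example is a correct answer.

drop_vowels | drop(1) | caesar(20) | swapcase

Check, running the answer program on each example:
  "fge" -> "fg" -> "g" -> "a" -> "A"
  "yen" -> "yn" -> "n" -> "h" -> "H"
  "jbsv" -> "jbsv" -> "bsv" -> "vmp" -> "VMP"
  "drjdukvjkq" -> "drjdkvjkq" -> "rjdkvjkq" -> "ldxepdek" -> "LDXEPDEK"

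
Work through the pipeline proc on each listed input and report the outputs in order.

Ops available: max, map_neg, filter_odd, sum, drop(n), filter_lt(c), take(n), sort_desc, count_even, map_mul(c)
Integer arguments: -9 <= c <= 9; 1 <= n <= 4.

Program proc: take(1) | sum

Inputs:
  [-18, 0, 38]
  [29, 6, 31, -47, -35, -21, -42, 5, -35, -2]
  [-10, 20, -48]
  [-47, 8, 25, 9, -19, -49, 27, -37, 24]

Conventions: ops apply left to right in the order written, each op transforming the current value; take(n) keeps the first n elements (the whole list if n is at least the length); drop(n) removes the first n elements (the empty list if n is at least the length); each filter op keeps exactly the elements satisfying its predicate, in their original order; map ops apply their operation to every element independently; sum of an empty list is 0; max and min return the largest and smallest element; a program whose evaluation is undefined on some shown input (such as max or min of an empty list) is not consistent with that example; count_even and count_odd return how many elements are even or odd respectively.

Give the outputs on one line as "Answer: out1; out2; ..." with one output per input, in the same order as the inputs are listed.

-18; 29; -10; -47

Execution, op by op:
  [-18, 0, 38] -> [-18] -> -18
  [29, 6, 31, -47, -35, -21, -42, 5, -35, -2] -> [29] -> 29
  [-10, 20, -48] -> [-10] -> -10
  [-47, 8, 25, 9, -19, -49, 27, -37, 24] -> [-47] -> -47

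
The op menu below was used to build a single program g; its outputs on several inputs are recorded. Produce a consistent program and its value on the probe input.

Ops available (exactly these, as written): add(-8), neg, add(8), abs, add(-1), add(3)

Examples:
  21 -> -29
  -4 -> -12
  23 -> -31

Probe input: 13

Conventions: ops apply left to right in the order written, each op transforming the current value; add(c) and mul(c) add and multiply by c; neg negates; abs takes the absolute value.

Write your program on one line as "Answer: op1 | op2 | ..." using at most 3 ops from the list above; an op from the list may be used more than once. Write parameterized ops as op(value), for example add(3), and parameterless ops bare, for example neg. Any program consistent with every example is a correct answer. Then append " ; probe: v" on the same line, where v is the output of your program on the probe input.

abs | neg | add(-8) ; probe: -21

Check, running the answer program on each example:
  21 -> 21 -> -21 -> -29
  -4 -> 4 -> -4 -> -12
  23 -> 23 -> -23 -> -31
  probe: 13 -> 13 -> -13 -> -21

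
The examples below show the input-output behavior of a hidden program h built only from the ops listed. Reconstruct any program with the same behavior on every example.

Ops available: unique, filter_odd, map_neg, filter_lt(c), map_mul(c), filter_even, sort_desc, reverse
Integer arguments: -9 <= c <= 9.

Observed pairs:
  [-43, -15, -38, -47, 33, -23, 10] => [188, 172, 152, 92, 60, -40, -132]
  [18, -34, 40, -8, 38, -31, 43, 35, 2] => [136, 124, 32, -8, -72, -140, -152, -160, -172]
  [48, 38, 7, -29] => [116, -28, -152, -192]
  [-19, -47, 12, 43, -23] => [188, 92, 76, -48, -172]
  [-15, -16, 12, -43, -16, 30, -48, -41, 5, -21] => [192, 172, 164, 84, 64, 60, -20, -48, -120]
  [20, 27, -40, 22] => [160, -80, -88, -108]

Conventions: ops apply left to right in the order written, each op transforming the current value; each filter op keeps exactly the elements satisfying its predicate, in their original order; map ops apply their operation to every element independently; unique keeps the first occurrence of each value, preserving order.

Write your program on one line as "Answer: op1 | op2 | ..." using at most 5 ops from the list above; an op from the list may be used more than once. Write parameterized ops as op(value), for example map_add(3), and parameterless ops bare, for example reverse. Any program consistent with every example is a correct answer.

sort_desc | map_mul(-4) | unique | sort_desc

Check, running the answer program on each example:
  [-43, -15, -38, -47, 33, -23, 10] -> [33, 10, -15, -23, -38, -43, -47] -> [-132, -40, 60, 92, 152, 172, 188] -> [-132, -40, 60, 92, 152, 172, 188] -> [188, 172, 152, 92, 60, -40, -132]
  [18, -34, 40, -8, 38, -31, 43, 35, 2] -> [43, 40, 38, 35, 18, 2, -8, -31, -34] -> [-172, -160, -152, -140, -72, -8, 32, 124, 136] -> [-172, -160, -152, -140, -72, -8, 32, 124, 136] -> [136, 124, 32, -8, -72, -140, -152, -160, -172]
  [48, 38, 7, -29] -> [48, 38, 7, -29] -> [-192, -152, -28, 116] -> [-192, -152, -28, 116] -> [116, -28, -152, -192]
  [-19, -47, 12, 43, -23] -> [43, 12, -19, -23, -47] -> [-172, -48, 76, 92, 188] -> [-172, -48, 76, 92, 188] -> [188, 92, 76, -48, -172]
  [-15, -16, 12, -43, -16, 30, -48, -41, 5, -21] -> [30, 12, 5, -15, -16, -16, -21, -41, -43, -48] -> [-120, -48, -20, 60, 64, 64, 84, 164, 172, 192] -> [-120, -48, -20, 60, 64, 84, 164, 172, 192] -> [192, 172, 164, 84, 64, 60, -20, -48, -120]
  [20, 27, -40, 22] -> [27, 22, 20, -40] -> [-108, -88, -80, 160] -> [-108, -88, -80, 160] -> [160, -80, -88, -108]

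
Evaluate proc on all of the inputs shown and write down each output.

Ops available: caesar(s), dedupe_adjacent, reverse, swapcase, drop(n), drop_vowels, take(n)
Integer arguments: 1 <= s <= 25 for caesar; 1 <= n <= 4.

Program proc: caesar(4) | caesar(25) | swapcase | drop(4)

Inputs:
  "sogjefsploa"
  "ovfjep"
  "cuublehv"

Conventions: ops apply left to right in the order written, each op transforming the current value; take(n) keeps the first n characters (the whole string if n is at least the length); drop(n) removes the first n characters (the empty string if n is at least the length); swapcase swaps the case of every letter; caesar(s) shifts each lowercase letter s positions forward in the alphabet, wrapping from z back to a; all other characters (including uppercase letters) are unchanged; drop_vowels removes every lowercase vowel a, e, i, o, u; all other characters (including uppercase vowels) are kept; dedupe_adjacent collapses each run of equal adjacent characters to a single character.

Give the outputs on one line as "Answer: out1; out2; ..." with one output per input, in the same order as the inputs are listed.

"HIVSORD"; "HS"; "OHKY"

Execution, op by op:
  "sogjefsploa" -> "wsknijwtpse" -> "vrjmhivsord" -> "VRJMHIVSORD" -> "HIVSORD"
  "ovfjep" -> "szjnit" -> "ryimhs" -> "RYIMHS" -> "HS"
  "cuublehv" -> "gyyfpilz" -> "fxxeohky" -> "FXXEOHKY" -> "OHKY"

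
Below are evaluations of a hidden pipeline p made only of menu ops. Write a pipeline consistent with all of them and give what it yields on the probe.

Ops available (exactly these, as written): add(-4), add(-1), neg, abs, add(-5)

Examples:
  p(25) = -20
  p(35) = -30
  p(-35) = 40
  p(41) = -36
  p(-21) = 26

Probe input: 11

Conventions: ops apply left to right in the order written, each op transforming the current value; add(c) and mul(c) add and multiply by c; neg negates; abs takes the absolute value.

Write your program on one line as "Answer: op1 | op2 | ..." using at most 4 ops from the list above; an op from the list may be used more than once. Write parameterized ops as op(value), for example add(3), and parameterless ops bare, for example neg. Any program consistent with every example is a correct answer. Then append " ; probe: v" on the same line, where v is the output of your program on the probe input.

add(-1) | add(-4) | neg ; probe: -6

Check, running the answer program on each example:
  25 -> 24 -> 20 -> -20
  35 -> 34 -> 30 -> -30
  -35 -> -36 -> -40 -> 40
  41 -> 40 -> 36 -> -36
  -21 -> -22 -> -26 -> 26
  probe: 11 -> 10 -> 6 -> -6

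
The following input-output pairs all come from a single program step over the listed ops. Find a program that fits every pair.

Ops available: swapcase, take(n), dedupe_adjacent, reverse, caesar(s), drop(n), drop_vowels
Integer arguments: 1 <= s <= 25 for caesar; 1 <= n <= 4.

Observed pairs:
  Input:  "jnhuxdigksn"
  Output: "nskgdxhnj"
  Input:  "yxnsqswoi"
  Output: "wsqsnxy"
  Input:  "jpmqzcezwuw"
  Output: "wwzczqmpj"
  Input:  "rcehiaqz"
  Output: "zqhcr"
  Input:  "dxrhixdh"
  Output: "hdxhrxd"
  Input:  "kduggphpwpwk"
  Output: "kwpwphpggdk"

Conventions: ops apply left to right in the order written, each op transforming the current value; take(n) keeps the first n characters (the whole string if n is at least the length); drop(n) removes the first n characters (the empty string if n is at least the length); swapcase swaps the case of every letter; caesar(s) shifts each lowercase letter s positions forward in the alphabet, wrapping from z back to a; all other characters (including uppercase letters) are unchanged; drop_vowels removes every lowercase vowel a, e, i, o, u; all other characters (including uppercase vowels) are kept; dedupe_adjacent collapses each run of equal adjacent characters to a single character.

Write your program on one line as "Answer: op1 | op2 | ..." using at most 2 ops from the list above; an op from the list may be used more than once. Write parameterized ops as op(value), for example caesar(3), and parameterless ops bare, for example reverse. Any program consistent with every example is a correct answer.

reverse | drop_vowels

Check, running the answer program on each example:
  "jnhuxdigksn" -> "nskgidxuhnj" -> "nskgdxhnj"
  "yxnsqswoi" -> "iowsqsnxy" -> "wsqsnxy"
  "jpmqzcezwuw" -> "wuwzeczqmpj" -> "wwzczqmpj"
  "rcehiaqz" -> "zqaihecr" -> "zqhcr"
  "dxrhixdh" -> "hdxihrxd" -> "hdxhrxd"
  "kduggphpwpwk" -> "kwpwphpggudk" -> "kwpwphpggdk"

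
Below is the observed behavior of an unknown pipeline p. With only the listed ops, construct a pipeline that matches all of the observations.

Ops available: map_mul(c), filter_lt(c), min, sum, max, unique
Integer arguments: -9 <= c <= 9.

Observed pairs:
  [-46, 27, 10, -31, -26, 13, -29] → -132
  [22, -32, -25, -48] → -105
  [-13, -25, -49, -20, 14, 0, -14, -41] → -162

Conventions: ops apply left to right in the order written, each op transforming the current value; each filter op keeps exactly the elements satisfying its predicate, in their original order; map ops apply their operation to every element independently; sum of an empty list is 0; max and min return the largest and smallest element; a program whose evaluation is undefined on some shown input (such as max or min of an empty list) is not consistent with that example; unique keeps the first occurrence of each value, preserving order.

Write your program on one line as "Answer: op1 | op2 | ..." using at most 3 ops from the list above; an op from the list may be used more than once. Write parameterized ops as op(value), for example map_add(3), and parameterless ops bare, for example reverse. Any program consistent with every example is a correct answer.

filter_lt(-9) | sum

Check, running the answer program on each example:
  [-46, 27, 10, -31, -26, 13, -29] -> [-46, -31, -26, -29] -> -132
  [22, -32, -25, -48] -> [-32, -25, -48] -> -105
  [-13, -25, -49, -20, 14, 0, -14, -41] -> [-13, -25, -49, -20, -14, -41] -> -162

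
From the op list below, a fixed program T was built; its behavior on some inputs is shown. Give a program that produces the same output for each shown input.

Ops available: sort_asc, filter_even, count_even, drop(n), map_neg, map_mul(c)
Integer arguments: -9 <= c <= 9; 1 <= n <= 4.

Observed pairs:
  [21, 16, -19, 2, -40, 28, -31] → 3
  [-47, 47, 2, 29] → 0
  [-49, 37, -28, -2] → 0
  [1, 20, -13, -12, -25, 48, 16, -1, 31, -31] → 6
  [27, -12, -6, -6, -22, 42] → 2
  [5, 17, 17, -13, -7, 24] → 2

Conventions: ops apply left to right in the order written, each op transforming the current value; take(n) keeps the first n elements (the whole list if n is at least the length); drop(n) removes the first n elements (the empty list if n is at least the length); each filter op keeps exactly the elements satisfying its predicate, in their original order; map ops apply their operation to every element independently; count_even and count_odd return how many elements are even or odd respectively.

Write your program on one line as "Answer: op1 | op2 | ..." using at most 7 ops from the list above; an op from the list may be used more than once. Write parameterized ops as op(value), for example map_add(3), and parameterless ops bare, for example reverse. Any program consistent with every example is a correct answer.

sort_asc | drop(4) | map_neg | sort_asc | map_mul(-2) | count_even

Check, running the answer program on each example:
  [21, 16, -19, 2, -40, 28, -31] -> [-40, -31, -19, 2, 16, 21, 28] -> [16, 21, 28] -> [-16, -21, -28] -> [-28, -21, -16] -> [56, 42, 32] -> 3
  [-47, 47, 2, 29] -> [-47, 2, 29, 47] -> [] -> [] -> [] -> [] -> 0
  [-49, 37, -28, -2] -> [-49, -28, -2, 37] -> [] -> [] -> [] -> [] -> 0
  [1, 20, -13, -12, -25, 48, 16, -1, 31, -31] -> [-31, -25, -13, -12, -1, 1, 16, 20, 31, 48] -> [-1, 1, 16, 20, 31, 48] -> [1, -1, -16, -20, -31, -48] -> [-48, -31, -20, -16, -1, 1] -> [96, 62, 40, 32, 2, -2] -> 6
  [27, -12, -6, -6, -22, 42] -> [-22, -12, -6, -6, 27, 42] -> [27, 42] -> [-27, -42] -> [-42, -27] -> [84, 54] -> 2
  [5, 17, 17, -13, -7, 24] -> [-13, -7, 5, 17, 17, 24] -> [17, 24] -> [-17, -24] -> [-24, -17] -> [48, 34] -> 2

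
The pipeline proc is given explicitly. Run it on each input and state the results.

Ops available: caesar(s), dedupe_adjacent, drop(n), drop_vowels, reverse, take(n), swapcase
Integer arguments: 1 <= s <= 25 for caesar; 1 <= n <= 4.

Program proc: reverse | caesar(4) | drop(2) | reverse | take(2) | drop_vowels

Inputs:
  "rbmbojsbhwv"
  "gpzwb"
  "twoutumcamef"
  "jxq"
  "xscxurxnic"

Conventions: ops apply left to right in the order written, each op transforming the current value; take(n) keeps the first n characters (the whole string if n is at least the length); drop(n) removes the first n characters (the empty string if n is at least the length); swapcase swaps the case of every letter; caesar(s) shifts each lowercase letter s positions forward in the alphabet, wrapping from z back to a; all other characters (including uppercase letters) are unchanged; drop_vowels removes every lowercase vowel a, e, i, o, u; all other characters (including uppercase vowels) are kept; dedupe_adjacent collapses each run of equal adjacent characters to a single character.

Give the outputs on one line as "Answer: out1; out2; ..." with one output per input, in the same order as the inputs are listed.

"vf"; "kt"; "x"; "n"; "bw"

Execution, op by op:
  "rbmbojsbhwv" -> "vwhbsjobmbr" -> "zalfwnsfqfv" -> "lfwnsfqfv" -> "vfqfsnwfl" -> "vf" -> "vf"
  "gpzwb" -> "bwzpg" -> "fadtk" -> "dtk" -> "ktd" -> "kt" -> "kt"
  "twoutumcamef" -> "femacmutuowt" -> "jiqegqyxysax" -> "qegqyxysax" -> "xasyxyqgeq" -> "xa" -> "x"
  "jxq" -> "qxj" -> "ubn" -> "n" -> "n" -> "n" -> "n"
  "xscxurxnic" -> "cinxruxcsx" -> "gmrbvybgwb" -> "rbvybgwb" -> "bwgbyvbr" -> "bw" -> "bw"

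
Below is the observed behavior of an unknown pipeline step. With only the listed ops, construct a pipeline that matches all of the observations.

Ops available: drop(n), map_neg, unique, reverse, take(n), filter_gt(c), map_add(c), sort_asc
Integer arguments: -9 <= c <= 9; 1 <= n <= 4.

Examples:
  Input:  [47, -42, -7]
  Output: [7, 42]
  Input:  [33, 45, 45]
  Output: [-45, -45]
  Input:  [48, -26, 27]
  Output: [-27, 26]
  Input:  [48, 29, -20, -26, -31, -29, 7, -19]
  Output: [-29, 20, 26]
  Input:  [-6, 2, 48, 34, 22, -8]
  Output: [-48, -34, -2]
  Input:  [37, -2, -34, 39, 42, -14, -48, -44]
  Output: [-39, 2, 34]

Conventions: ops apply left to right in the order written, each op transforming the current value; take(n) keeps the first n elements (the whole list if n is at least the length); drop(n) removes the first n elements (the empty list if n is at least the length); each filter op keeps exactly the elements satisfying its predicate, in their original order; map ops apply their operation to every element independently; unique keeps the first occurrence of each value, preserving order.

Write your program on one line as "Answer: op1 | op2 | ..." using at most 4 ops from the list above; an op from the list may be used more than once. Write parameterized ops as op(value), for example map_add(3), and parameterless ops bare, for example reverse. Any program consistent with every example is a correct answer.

take(4) | drop(1) | map_neg | sort_asc

Check, running the answer program on each example:
  [47, -42, -7] -> [47, -42, -7] -> [-42, -7] -> [42, 7] -> [7, 42]
  [33, 45, 45] -> [33, 45, 45] -> [45, 45] -> [-45, -45] -> [-45, -45]
  [48, -26, 27] -> [48, -26, 27] -> [-26, 27] -> [26, -27] -> [-27, 26]
  [48, 29, -20, -26, -31, -29, 7, -19] -> [48, 29, -20, -26] -> [29, -20, -26] -> [-29, 20, 26] -> [-29, 20, 26]
  [-6, 2, 48, 34, 22, -8] -> [-6, 2, 48, 34] -> [2, 48, 34] -> [-2, -48, -34] -> [-48, -34, -2]
  [37, -2, -34, 39, 42, -14, -48, -44] -> [37, -2, -34, 39] -> [-2, -34, 39] -> [2, 34, -39] -> [-39, 2, 34]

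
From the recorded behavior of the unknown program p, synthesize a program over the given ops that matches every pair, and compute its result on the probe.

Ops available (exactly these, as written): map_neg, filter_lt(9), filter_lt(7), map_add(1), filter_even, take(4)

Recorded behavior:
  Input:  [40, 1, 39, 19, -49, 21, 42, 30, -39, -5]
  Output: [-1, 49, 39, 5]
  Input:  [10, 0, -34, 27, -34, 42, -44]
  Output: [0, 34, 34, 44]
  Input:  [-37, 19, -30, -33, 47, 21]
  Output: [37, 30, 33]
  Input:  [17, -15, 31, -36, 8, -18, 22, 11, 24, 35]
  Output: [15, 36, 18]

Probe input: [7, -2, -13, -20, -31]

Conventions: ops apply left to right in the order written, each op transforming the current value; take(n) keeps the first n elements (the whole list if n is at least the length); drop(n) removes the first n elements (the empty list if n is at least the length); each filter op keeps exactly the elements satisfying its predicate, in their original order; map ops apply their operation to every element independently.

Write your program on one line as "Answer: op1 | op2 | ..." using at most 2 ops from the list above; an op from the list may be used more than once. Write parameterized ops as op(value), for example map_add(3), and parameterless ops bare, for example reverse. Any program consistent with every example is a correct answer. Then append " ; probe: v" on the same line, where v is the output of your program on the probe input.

filter_lt(7) | map_neg ; probe: [2, 13, 20, 31]

Check, running the answer program on each example:
  [40, 1, 39, 19, -49, 21, 42, 30, -39, -5] -> [1, -49, -39, -5] -> [-1, 49, 39, 5]
  [10, 0, -34, 27, -34, 42, -44] -> [0, -34, -34, -44] -> [0, 34, 34, 44]
  [-37, 19, -30, -33, 47, 21] -> [-37, -30, -33] -> [37, 30, 33]
  [17, -15, 31, -36, 8, -18, 22, 11, 24, 35] -> [-15, -36, -18] -> [15, 36, 18]
  probe: [7, -2, -13, -20, -31] -> [-2, -13, -20, -31] -> [2, 13, 20, 31]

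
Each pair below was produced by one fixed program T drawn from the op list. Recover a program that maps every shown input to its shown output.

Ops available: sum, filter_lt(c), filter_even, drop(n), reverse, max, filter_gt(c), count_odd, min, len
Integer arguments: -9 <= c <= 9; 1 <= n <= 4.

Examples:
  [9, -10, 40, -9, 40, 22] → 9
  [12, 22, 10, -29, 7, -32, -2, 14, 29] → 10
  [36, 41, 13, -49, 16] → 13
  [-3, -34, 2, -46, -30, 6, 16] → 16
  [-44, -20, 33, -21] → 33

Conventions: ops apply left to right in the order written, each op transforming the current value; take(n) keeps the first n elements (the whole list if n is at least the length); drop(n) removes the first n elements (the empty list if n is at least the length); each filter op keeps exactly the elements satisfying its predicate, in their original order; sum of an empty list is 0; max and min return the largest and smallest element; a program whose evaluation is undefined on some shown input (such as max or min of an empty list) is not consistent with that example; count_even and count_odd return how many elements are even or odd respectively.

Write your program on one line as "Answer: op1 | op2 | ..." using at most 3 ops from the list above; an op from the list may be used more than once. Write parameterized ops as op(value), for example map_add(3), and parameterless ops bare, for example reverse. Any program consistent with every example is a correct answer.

filter_gt(7) | min

Check, running the answer program on each example:
  [9, -10, 40, -9, 40, 22] -> [9, 40, 40, 22] -> 9
  [12, 22, 10, -29, 7, -32, -2, 14, 29] -> [12, 22, 10, 14, 29] -> 10
  [36, 41, 13, -49, 16] -> [36, 41, 13, 16] -> 13
  [-3, -34, 2, -46, -30, 6, 16] -> [16] -> 16
  [-44, -20, 33, -21] -> [33] -> 33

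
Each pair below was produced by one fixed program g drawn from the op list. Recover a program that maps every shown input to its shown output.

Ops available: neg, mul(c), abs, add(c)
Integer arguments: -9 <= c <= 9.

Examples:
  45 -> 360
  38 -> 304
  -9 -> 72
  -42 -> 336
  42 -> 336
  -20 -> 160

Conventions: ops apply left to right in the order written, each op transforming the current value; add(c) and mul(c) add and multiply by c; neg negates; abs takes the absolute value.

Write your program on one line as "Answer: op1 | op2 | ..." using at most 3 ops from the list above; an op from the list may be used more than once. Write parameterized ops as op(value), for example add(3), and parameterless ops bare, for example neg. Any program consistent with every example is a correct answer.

mul(4) | mul(2) | abs

Check, running the answer program on each example:
  45 -> 180 -> 360 -> 360
  38 -> 152 -> 304 -> 304
  -9 -> -36 -> -72 -> 72
  -42 -> -168 -> -336 -> 336
  42 -> 168 -> 336 -> 336
  -20 -> -80 -> -160 -> 160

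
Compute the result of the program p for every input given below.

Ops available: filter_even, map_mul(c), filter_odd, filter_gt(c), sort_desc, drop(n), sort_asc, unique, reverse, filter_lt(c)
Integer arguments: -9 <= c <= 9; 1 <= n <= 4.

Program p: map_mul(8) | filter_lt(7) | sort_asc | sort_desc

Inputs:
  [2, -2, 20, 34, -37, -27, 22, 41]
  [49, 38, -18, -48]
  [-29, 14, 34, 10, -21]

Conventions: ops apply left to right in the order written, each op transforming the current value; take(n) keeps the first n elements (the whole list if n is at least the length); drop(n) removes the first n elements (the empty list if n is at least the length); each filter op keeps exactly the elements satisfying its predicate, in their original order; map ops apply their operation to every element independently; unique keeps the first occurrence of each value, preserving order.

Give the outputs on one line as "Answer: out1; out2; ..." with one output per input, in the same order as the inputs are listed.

Execution, op by op:
  [2, -2, 20, 34, -37, -27, 22, 41] -> [16, -16, 160, 272, -296, -216, 176, 328] -> [-16, -296, -216] -> [-296, -216, -16] -> [-16, -216, -296]
  [49, 38, -18, -48] -> [392, 304, -144, -384] -> [-144, -384] -> [-384, -144] -> [-144, -384]
  [-29, 14, 34, 10, -21] -> [-232, 112, 272, 80, -168] -> [-232, -168] -> [-232, -168] -> [-168, -232]

[-16, -216, -296]; [-144, -384]; [-168, -232]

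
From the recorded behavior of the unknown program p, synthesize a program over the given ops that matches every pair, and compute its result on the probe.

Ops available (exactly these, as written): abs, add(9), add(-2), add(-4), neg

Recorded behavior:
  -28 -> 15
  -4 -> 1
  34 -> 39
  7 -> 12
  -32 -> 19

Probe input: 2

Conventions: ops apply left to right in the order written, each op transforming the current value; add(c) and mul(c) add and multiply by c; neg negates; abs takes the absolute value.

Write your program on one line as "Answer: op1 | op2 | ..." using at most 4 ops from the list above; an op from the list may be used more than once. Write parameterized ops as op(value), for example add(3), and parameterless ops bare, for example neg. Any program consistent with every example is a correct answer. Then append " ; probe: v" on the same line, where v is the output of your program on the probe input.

add(9) | abs | add(-4) ; probe: 7

Check, running the answer program on each example:
  -28 -> -19 -> 19 -> 15
  -4 -> 5 -> 5 -> 1
  34 -> 43 -> 43 -> 39
  7 -> 16 -> 16 -> 12
  -32 -> -23 -> 23 -> 19
  probe: 2 -> 11 -> 11 -> 7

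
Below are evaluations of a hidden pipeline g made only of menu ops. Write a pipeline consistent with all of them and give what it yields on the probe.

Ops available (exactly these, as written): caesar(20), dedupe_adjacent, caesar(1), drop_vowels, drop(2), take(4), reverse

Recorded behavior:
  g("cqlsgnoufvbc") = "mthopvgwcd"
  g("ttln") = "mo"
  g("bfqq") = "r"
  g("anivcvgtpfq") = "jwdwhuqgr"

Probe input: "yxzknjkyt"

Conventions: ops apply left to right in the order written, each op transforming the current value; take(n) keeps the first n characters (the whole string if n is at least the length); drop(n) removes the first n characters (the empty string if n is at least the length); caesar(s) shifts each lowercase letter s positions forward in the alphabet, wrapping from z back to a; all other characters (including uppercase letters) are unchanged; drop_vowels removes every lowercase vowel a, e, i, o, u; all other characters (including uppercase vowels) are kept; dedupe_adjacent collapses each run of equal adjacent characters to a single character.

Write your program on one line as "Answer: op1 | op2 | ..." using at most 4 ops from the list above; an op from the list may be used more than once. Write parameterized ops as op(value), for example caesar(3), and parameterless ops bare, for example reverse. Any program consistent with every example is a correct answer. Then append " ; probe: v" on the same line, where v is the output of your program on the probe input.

drop(2) | dedupe_adjacent | caesar(1) ; probe: "aloklzu"

Check, running the answer program on each example:
  "cqlsgnoufvbc" -> "lsgnoufvbc" -> "lsgnoufvbc" -> "mthopvgwcd"
  "ttln" -> "ln" -> "ln" -> "mo"
  "bfqq" -> "qq" -> "q" -> "r"
  "anivcvgtpfq" -> "ivcvgtpfq" -> "ivcvgtpfq" -> "jwdwhuqgr"
  probe: "yxzknjkyt" -> "zknjkyt" -> "zknjkyt" -> "aloklzu"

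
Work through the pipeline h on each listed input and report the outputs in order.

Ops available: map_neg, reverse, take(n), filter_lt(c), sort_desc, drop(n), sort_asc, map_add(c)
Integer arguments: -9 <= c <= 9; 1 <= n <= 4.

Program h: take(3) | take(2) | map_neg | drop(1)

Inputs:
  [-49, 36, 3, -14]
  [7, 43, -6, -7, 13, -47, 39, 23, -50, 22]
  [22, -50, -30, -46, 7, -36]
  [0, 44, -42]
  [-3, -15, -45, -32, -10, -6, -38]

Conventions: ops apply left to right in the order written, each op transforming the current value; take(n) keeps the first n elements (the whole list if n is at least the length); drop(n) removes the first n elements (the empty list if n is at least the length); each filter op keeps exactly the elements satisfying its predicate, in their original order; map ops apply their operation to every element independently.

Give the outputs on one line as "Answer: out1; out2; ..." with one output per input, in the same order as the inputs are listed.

[-36]; [-43]; [50]; [-44]; [15]

Execution, op by op:
  [-49, 36, 3, -14] -> [-49, 36, 3] -> [-49, 36] -> [49, -36] -> [-36]
  [7, 43, -6, -7, 13, -47, 39, 23, -50, 22] -> [7, 43, -6] -> [7, 43] -> [-7, -43] -> [-43]
  [22, -50, -30, -46, 7, -36] -> [22, -50, -30] -> [22, -50] -> [-22, 50] -> [50]
  [0, 44, -42] -> [0, 44, -42] -> [0, 44] -> [0, -44] -> [-44]
  [-3, -15, -45, -32, -10, -6, -38] -> [-3, -15, -45] -> [-3, -15] -> [3, 15] -> [15]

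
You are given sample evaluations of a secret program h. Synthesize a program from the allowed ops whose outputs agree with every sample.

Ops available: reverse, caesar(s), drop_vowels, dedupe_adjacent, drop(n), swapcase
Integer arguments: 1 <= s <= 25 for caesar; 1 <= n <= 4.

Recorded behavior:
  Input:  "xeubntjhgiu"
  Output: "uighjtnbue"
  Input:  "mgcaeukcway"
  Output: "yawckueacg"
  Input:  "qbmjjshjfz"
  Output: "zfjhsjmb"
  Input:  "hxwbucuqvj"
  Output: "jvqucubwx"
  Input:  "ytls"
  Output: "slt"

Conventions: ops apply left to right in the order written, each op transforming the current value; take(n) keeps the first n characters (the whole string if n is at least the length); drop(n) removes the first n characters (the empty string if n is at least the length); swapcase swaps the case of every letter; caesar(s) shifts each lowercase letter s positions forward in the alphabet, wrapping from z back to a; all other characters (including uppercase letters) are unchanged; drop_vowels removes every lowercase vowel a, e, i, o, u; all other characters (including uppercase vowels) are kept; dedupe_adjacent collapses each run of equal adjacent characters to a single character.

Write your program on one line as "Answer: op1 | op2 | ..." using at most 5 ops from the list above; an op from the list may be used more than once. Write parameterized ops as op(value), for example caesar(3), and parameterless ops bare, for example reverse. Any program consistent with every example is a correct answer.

swapcase | drop(1) | swapcase | dedupe_adjacent | reverse

Check, running the answer program on each example:
  "xeubntjhgiu" -> "XEUBNTJHGIU" -> "EUBNTJHGIU" -> "eubntjhgiu" -> "eubntjhgiu" -> "uighjtnbue"
  "mgcaeukcway" -> "MGCAEUKCWAY" -> "GCAEUKCWAY" -> "gcaeukcway" -> "gcaeukcway" -> "yawckueacg"
  "qbmjjshjfz" -> "QBMJJSHJFZ" -> "BMJJSHJFZ" -> "bmjjshjfz" -> "bmjshjfz" -> "zfjhsjmb"
  "hxwbucuqvj" -> "HXWBUCUQVJ" -> "XWBUCUQVJ" -> "xwbucuqvj" -> "xwbucuqvj" -> "jvqucubwx"
  "ytls" -> "YTLS" -> "TLS" -> "tls" -> "tls" -> "slt"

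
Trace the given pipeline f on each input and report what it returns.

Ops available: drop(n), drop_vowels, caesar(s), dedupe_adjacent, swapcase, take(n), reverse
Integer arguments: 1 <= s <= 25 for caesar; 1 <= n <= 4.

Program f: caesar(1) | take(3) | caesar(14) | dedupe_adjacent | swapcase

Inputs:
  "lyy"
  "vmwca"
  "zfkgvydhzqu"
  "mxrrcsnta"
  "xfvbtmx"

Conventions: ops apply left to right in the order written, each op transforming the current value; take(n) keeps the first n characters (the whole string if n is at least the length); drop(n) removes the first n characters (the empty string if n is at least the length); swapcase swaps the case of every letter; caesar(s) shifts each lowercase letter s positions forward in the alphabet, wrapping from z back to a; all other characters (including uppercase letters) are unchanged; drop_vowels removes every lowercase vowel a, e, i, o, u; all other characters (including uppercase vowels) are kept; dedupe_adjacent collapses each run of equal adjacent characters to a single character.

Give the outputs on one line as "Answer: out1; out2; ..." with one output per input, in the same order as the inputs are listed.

Execution, op by op:
  "lyy" -> "mzz" -> "mzz" -> "ann" -> "an" -> "AN"
  "vmwca" -> "wnxdb" -> "wnx" -> "kbl" -> "kbl" -> "KBL"
  "zfkgvydhzqu" -> "aglhwzeiarv" -> "agl" -> "ouz" -> "ouz" -> "OUZ"
  "mxrrcsnta" -> "nyssdtoub" -> "nys" -> "bmg" -> "bmg" -> "BMG"
  "xfvbtmx" -> "ygwcuny" -> "ygw" -> "muk" -> "muk" -> "MUK"

"AN"; "KBL"; "OUZ"; "BMG"; "MUK"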